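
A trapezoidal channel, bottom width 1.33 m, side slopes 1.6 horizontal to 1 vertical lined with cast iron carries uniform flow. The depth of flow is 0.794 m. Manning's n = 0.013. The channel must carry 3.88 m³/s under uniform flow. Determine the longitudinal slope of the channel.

With bottom width b = 1.33 m and side slope z = 1.6: A = (b + zy)y = (1.33 + 1.6×0.794)×0.794 = 2.065 m²; P = b + 2y√(1+z²) = 1.33 + 2×0.794×1.887 = 4.326 m.
Hydraulic radius R = A/P = 2.065/4.326 = 0.4773 m.
From Manning's equation, S = [nQ / (1 A R^(2/3))]² = [0.013 × 3.88 / (1 × 2.065 × 0.4773^(2/3))]² = 0.0016.

S = 0.0016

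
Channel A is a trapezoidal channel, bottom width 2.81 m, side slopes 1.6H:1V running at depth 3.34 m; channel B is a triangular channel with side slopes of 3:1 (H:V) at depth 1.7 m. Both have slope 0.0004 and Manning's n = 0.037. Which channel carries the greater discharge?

Channel A: With bottom width b = 2.81 m and side slope z = 1.6: A = (b + zy)y = (2.81 + 1.6×3.34)×3.34 = 27.23 m²; P = b + 2y√(1+z²) = 2.81 + 2×3.34×1.887 = 15.41 m. Hydraulic radius R = A/P = 27.23/15.41 = 1.767 m. Q_A = (1/0.037)·27.23·1.767^(2/3)·√0.0004 = 21.52 m³/s.
Channel B: For a triangular section with side slope z = 3: A = zy² = 3×1.7² = 8.67 m²; P = 2y√(1+z²) = 2×1.7×3.162 = 10.75 m. Hydraulic radius R = A/P = 8.67/10.75 = 0.8064 m. Q_B = (1/0.037)·8.67·0.8064^(2/3)·√0.0004 = 4.06 m³/s.
Q_A = 21.52 m³/s vs Q_B = 4.06 m³/s, so channel A carries more.

channel A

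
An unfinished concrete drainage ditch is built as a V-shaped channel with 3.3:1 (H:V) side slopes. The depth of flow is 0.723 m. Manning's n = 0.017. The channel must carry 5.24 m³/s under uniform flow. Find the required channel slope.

For a triangular section with side slope z = 3.3: A = zy² = 3.3×0.723² = 1.725 m²; P = 2y√(1+z²) = 2×0.723×3.448 = 4.986 m.
Hydraulic radius R = A/P = 1.725/4.986 = 0.346 m.
From Manning's equation, S = [nQ / (1 A R^(2/3))]² = [0.017 × 5.24 / (1 × 1.725 × 0.346^(2/3))]² = 0.011.

S = 0.011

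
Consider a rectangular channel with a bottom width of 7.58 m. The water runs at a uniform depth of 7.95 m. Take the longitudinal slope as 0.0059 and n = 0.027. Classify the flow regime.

subcritical

Flow area A = b·y = 7.58 × 7.95 = 60.26 m². Wetted perimeter P = b + 2y = 7.58 + 2×7.95 = 23.48 m.
Hydraulic radius R = A/P = 60.26/23.48 = 2.566 m.
V = (1/n) R^(2/3) √S = (1/0.027) × 2.566^(2/3) × √0.0059 = 5.333 m/s. Hydraulic depth D_h = A/T = 60.26/7.58 = 7.95 m.
Froude number Fr = V/√(g·D_h) = 5.333/√(9.81×7.95) = 0.604, which is less than 1, so the flow is subcritical.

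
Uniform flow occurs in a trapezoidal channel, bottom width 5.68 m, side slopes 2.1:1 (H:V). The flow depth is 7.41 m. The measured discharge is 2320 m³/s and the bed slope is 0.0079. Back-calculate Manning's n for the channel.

With bottom width b = 5.68 m and side slope z = 2.1: A = (b + zy)y = (5.68 + 2.1×7.41)×7.41 = 157.4 m²; P = b + 2y√(1+z²) = 5.68 + 2×7.41×2.326 = 40.15 m.
Hydraulic radius R = A/P = 157.4/40.15 = 3.92 m.
Rearranging Manning's equation: n = (1/Q) A R^(2/3) S^(1/2) = (1/2320) × 157.4 × 3.92^(2/3) × √0.0079 = 0.015.

n = 0.015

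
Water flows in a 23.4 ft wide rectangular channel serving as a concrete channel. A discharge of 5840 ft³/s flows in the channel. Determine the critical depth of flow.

For a rectangular channel, critical depth y_c = (q²/g)^(1/3) where q = Q/b = 5840/23.4 = 249.6 ft²/s.
So y_c = (249.6²/32.2)^(1/3) = 12.5 ft.

y_c = 12.5 ft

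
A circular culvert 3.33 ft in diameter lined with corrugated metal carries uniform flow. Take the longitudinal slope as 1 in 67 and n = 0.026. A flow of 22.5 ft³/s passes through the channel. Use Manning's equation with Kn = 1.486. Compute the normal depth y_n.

y_n = 1.5 ft

Manning's equation rearranged: A R^(2/3) = nQ / (1.486·√S) = 0.026 × 22.5 / (1.486 × √0.01493) = 3.222.
At y = 1.78 ft: A R^(2/3) = 4.309 — too large.
At y = 1.5 ft: A R^(2/3) = 3.216 — matches.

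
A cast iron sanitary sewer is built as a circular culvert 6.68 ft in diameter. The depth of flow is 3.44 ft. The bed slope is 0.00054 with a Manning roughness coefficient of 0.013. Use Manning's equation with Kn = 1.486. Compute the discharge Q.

For a circular section of diameter D = 6.68 ft at depth y = 3.44 ft, the central angle is θ = 2 arccos(1 − 2y/D) = 3.201 rad. Then A = (D²/8)(θ − sin θ) = 18.19 ft² and P = Dθ/2 = 10.69 ft.
Hydraulic radius R = A/P = 18.19/10.69 = 1.701 ft.
Manning's equation: Q = (1.486/n) A R^(2/3) S^(1/2) = (1.486/0.013) × 18.19 × 1.701^(2/3) × 0.00054^(1/2) = 68.9 ft³/s.

Q = 68.9 ft³/s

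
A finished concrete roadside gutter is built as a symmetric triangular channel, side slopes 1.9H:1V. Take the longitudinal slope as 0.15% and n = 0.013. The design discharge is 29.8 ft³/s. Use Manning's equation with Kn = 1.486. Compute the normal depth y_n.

Manning's equation rearranged: A R^(2/3) = nQ / (1.486·√S) = 0.013 × 29.8 / (1.486 × √0.0015) = 6.731.
Trying y = 2.49 ft: A R^(2/3) = 12.57 — too large.
Trying y = 1.97 ft: A R^(2/3) = 6.728 — close enough.

y_n = 1.97 ft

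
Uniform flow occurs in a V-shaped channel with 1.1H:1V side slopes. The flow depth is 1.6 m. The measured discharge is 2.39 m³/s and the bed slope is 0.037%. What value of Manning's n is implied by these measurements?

For a triangular section with side slope z = 1.1: A = zy² = 1.1×1.6² = 2.816 m²; P = 2y√(1+z²) = 2×1.6×1.487 = 4.757 m.
Hydraulic radius R = A/P = 2.816/4.757 = 0.592 m.
Rearranging Manning's equation: n = (1/Q) A R^(2/3) S^(1/2) = (1/2.39) × 2.816 × 0.592^(2/3) × √0.00037 = 0.016.

n = 0.016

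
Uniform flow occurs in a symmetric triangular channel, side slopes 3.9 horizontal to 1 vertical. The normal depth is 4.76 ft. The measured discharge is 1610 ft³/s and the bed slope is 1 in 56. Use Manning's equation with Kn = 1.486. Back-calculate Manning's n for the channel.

For a triangular section with side slope z = 3.9: A = zy² = 3.9×4.76² = 88.36 ft²; P = 2y√(1+z²) = 2×4.76×4.026 = 38.33 ft.
Hydraulic radius R = A/P = 88.36/38.33 = 2.305 ft.
Rearranging Manning's equation: n = (1.486/Q) A R^(2/3) S^(1/2) = (1.486/1610) × 88.36 × 2.305^(2/3) × √0.01786 = 0.019.

n = 0.019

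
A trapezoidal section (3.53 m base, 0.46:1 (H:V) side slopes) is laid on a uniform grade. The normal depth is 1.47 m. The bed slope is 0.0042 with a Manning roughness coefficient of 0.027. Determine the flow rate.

Q = 14 m³/s

With bottom width b = 3.53 m and side slope z = 0.46: A = (b + zy)y = (3.53 + 0.46×1.47)×1.47 = 6.183 m²; P = b + 2y√(1+z²) = 3.53 + 2×1.47×1.101 = 6.766 m.
Hydraulic radius R = A/P = 6.183/6.766 = 0.9138 m.
Manning's equation: Q = (1/n) A R^(2/3) S^(1/2) = (1/0.027) × 6.183 × 0.9138^(2/3) × 0.0042^(1/2) = 14 m³/s.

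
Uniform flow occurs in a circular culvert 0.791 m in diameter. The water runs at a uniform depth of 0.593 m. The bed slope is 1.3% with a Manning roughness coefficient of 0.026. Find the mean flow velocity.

V = 1.69 m/s

For a circular section of diameter D = 0.791 m at depth y = 0.593 m, the central angle is θ = 2 arccos(1 − 2y/D) = 4.187 rad. Then A = (D²/8)(θ − sin θ) = 0.3952 m² and P = Dθ/2 = 1.656 m.
Hydraulic radius R = A/P = 0.3952/1.656 = 0.2386 m.
From Manning's equation, V = (1/n) R^(2/3) S^(1/2) = (1/0.026) × 0.2386^(2/3) × 0.013^(1/2) = 1.69 m/s.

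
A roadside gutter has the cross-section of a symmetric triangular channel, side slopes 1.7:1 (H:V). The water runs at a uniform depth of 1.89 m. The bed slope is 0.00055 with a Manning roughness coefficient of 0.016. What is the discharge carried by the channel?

For a triangular section with side slope z = 1.7: A = zy² = 1.7×1.89² = 6.073 m²; P = 2y√(1+z²) = 2×1.89×1.972 = 7.455 m.
Hydraulic radius R = A/P = 6.073/7.455 = 0.8145 m.
Manning's equation: Q = (1/n) A R^(2/3) S^(1/2) = (1/0.016) × 6.073 × 0.8145^(2/3) × 0.00055^(1/2) = 7.76 m³/s.

Q = 7.76 m³/s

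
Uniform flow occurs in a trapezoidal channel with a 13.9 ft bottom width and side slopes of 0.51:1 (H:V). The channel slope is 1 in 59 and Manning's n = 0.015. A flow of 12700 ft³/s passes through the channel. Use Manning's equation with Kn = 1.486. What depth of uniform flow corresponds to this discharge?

y_n = 13.7 ft

Manning's equation rearranged: A R^(2/3) = nQ / (1.486·√S) = 0.015 × 12700 / (1.486 × √0.01695) = 984.7.
Try y = 15.6 ft: A R^(2/3) = 1244 — over.
Try y = 11.5 ft: A R^(2/3) = 727.2 — short.
Try y = 13.7 ft: A R^(2/3) = 987.2 — matches.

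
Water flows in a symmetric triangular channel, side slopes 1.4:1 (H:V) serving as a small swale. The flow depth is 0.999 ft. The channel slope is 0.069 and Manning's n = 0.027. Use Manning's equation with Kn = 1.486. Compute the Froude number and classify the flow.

For a triangular section with side slope z = 1.4: A = zy² = 1.4×0.999² = 1.397 ft²; P = 2y√(1+z²) = 2×0.999×1.72 = 3.437 ft.
Hydraulic radius R = A/P = 1.397/3.437 = 0.4065 ft.
V = (1.486/n) R^(2/3) √S = (1.486/0.027) × 0.4065^(2/3) × √0.069 = 7.933 ft/s. Hydraulic depth D_h = A/T = 1.397/2.797 = 0.4995 ft.
Froude number Fr = V/√(g·D_h) = 7.933/√(32.2×0.4995) = 1.98, which is greater than 1, so the flow is supercritical.

supercritical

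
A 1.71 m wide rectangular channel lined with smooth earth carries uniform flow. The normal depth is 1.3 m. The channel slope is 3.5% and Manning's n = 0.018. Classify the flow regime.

supercritical

Flow area A = b·y = 1.71 × 1.3 = 2.223 m². Wetted perimeter P = b + 2y = 1.71 + 2×1.3 = 4.31 m.
Hydraulic radius R = A/P = 2.223/4.31 = 0.5158 m.
V = (1/n) R^(2/3) √S = (1/0.018) × 0.5158^(2/3) × √0.035 = 6.685 m/s. Hydraulic depth D_h = A/T = 2.223/1.71 = 1.3 m.
Froude number Fr = V/√(g·D_h) = 6.685/√(9.81×1.3) = 1.87, which is greater than 1, so the flow is supercritical.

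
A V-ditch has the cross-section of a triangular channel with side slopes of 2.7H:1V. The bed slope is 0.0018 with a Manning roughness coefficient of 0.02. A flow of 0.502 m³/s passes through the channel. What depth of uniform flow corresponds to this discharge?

Manning's equation rearranged: A R^(2/3) = nQ / (1·√S) = 0.02 × 0.502 / (√0.0018) = 0.2366.
Trying y = 0.554 m: A R^(2/3) = 0.3374 — too large.
Trying y = 0.364 m: A R^(2/3) = 0.1101 — too small.
Trying y = 0.485 m: A R^(2/3) = 0.2366 — ≈ 0.2366.

y_n = 0.485 m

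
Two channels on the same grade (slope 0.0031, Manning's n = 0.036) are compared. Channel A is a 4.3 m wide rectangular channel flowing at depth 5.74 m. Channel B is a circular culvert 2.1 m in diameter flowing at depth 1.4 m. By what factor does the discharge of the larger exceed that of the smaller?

Channel A: Flow area A = b·y = 4.3 × 5.74 = 24.68 m². Wetted perimeter P = b + 2y = 4.3 + 2×5.74 = 15.78 m. Hydraulic radius R = A/P = 24.68/15.78 = 1.564 m. Q_A = (1/0.036)·24.68·1.564^(2/3)·√0.0031 = 51.44 m³/s.
Channel B: For a circular section of diameter D = 2.1 m at depth y = 1.4 m, the central angle is θ = 2 arccos(1 − 2y/D) = 3.821 rad. Then A = (D²/8)(θ − sin θ) = 2.453 m² and P = Dθ/2 = 4.012 m. Hydraulic radius R = A/P = 2.453/4.012 = 0.6114 m. Q_B = (1/0.036)·2.453·0.6114^(2/3)·√0.0031 = 2.733 m³/s.
The larger discharge is 51.44 m³/s and the smaller is 2.733 m³/s; the ratio is 18.8.

18.8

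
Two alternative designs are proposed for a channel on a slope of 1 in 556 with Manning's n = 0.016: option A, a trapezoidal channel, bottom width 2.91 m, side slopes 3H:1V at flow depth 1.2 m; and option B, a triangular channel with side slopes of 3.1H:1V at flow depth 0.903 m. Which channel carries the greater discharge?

channel A

Channel A: With bottom width b = 2.91 m and side slope z = 3: A = (b + zy)y = (2.91 + 3×1.2)×1.2 = 7.812 m²; P = b + 2y√(1+z²) = 2.91 + 2×1.2×3.162 = 10.5 m. Hydraulic radius R = A/P = 7.812/10.5 = 0.744 m. Q_A = (1/0.016)·7.812·0.744^(2/3)·√0.001799 = 17 m³/s.
Channel B: For a triangular section with side slope z = 3.1: A = zy² = 3.1×0.903² = 2.528 m²; P = 2y√(1+z²) = 2×0.903×3.257 = 5.883 m. Hydraulic radius R = A/P = 2.528/5.883 = 0.4297 m. Q_B = (1/0.016)·2.528·0.4297^(2/3)·√0.001799 = 3.815 m³/s.
Q_A = 17 m³/s vs Q_B = 3.815 m³/s, so channel A carries more.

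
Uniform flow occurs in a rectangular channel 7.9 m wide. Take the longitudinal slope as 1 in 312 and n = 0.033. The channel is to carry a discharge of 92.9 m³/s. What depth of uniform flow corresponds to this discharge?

y_n = 4.25 m

Manning's equation rearranged: A R^(2/3) = nQ / (1·√S) = 0.033 × 92.9 / (√0.003205) = 54.15.
Try y = 3.01 m: A R^(2/3) = 33.98 — too small.
Try y = 4.68 m: A R^(2/3) = 61.44 — too large.
Try y = 4.25 m: A R^(2/3) = 54.13 — matches.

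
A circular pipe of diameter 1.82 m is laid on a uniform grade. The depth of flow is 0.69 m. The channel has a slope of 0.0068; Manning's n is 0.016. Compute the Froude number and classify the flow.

For a circular section of diameter D = 1.82 m at depth y = 0.69 m, the central angle is θ = 2 arccos(1 − 2y/D) = 2.653 rad. Then A = (D²/8)(θ − sin θ) = 0.9043 m² and P = Dθ/2 = 2.414 m.
Hydraulic radius R = A/P = 0.9043/2.414 = 0.3745 m.
V = (1/n) R^(2/3) √S = (1/0.016) × 0.3745^(2/3) × √0.0068 = 2.678 m/s. Hydraulic depth D_h = A/T = 0.9043/1.766 = 0.5121 m.
Froude number Fr = V/√(g·D_h) = 2.678/√(9.81×0.5121) = 1.19, which is greater than 1, so the flow is supercritical.

supercritical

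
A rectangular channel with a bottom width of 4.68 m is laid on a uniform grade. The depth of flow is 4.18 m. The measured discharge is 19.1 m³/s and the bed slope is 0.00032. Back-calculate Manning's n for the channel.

n = 0.024

Flow area A = b·y = 4.68 × 4.18 = 19.56 m². Wetted perimeter P = b + 2y = 4.68 + 2×4.18 = 13.04 m.
Hydraulic radius R = A/P = 19.56/13.04 = 1.5 m.
Rearranging Manning's equation: n = (1/Q) A R^(2/3) S^(1/2) = (1/19.1) × 19.56 × 1.5^(2/3) × √0.00032 = 0.024.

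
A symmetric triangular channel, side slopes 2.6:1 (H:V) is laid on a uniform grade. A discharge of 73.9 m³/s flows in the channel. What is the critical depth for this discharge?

y_c = 2.78 m

At critical depth, Q² T / (g A³) = 1, i.e. A³/T = Q²/g = 73.9²/9.81 = 556.7.
Trying y = 2.3 m: A³/T = 217.5 — short.
Trying y = 2.78 m: A³/T = 561.2 — matches.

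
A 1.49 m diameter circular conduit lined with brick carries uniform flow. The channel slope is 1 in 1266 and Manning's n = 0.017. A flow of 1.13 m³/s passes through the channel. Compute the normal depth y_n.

Manning's equation rearranged: A R^(2/3) = nQ / (1·√S) = 0.017 × 1.13 / (√0.0007899) = 0.6835.
Try y = 0.674 m: A R^(2/3) = 0.3795 — low.
Try y = 1.2 m: A R^(2/3) = 0.8881 — high.
Try y = 0.969 m: A R^(2/3) = 0.6833 — close enough.

y_n = 0.969 m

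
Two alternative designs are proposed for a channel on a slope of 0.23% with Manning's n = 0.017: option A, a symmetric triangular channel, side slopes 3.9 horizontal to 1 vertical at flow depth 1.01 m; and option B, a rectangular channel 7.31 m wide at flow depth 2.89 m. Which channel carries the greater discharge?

Channel A: For a triangular section with side slope z = 3.9: A = zy² = 3.9×1.01² = 3.978 m²; P = 2y√(1+z²) = 2×1.01×4.026 = 8.133 m. Hydraulic radius R = A/P = 3.978/8.133 = 0.4892 m. Q_A = (1/0.017)·3.978·0.4892^(2/3)·√0.0023 = 6.968 m³/s.
Channel B: Flow area A = b·y = 7.31 × 2.89 = 21.13 m². Wetted perimeter P = b + 2y = 7.31 + 2×2.89 = 13.09 m. Hydraulic radius R = A/P = 21.13/13.09 = 1.614 m. Q_B = (1/0.017)·21.13·1.614^(2/3)·√0.0023 = 82 m³/s.
Q_A = 6.968 m³/s vs Q_B = 82 m³/s, so channel B carries more.

channel B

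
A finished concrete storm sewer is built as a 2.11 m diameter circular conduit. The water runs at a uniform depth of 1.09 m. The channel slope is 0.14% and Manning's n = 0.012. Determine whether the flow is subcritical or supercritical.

subcritical

For a circular section of diameter D = 2.11 m at depth y = 1.09 m, the central angle is θ = 2 arccos(1 − 2y/D) = 3.208 rad. Then A = (D²/8)(θ − sin θ) = 1.822 m² and P = Dθ/2 = 3.384 m.
Hydraulic radius R = A/P = 1.822/3.384 = 0.5384 m.
V = (1/n) R^(2/3) √S = (1/0.012) × 0.5384^(2/3) × √0.0014 = 2.064 m/s. Hydraulic depth D_h = A/T = 1.822/2.109 = 0.8641 m.
Froude number Fr = V/√(g·D_h) = 2.064/√(9.81×0.8641) = 0.709, which is less than 1, so the flow is subcritical.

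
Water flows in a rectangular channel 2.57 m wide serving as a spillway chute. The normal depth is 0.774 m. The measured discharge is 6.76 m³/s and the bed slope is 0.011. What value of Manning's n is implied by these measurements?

n = 0.019

Flow area A = b·y = 2.57 × 0.774 = 1.989 m². Wetted perimeter P = b + 2y = 2.57 + 2×0.774 = 4.118 m.
Hydraulic radius R = A/P = 1.989/4.118 = 0.483 m.
Rearranging Manning's equation: n = (1/Q) A R^(2/3) S^(1/2) = (1/6.76) × 1.989 × 0.483^(2/3) × √0.011 = 0.019.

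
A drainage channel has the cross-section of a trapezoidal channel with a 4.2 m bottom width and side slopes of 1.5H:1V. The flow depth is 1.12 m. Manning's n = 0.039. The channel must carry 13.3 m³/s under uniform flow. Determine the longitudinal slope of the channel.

With bottom width b = 4.2 m and side slope z = 1.5: A = (b + zy)y = (4.2 + 1.5×1.12)×1.12 = 6.586 m²; P = b + 2y√(1+z²) = 4.2 + 2×1.12×1.803 = 8.238 m.
Hydraulic radius R = A/P = 6.586/8.238 = 0.7994 m.
From Manning's equation, S = [nQ / (1 A R^(2/3))]² = [0.039 × 13.3 / (1 × 6.586 × 0.7994^(2/3))]² = 0.00836.

S = 0.00836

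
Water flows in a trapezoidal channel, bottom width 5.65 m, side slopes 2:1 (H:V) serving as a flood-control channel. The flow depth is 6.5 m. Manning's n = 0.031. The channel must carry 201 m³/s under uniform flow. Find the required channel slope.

S = 0.000499

With bottom width b = 5.65 m and side slope z = 2: A = (b + zy)y = (5.65 + 2×6.5)×6.5 = 121.2 m²; P = b + 2y√(1+z²) = 5.65 + 2×6.5×2.236 = 34.72 m.
Hydraulic radius R = A/P = 121.2/34.72 = 3.492 m.
From Manning's equation, S = [nQ / (1 A R^(2/3))]² = [0.031 × 201 / (1 × 121.2 × 3.492^(2/3))]² = 0.000499.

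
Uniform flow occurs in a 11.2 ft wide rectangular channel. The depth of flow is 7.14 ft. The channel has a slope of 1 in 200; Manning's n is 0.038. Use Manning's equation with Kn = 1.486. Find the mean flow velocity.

V = 5.93 ft/s

Flow area A = b·y = 11.2 × 7.14 = 79.97 ft². Wetted perimeter P = b + 2y = 11.2 + 2×7.14 = 25.48 ft.
Hydraulic radius R = A/P = 79.97/25.48 = 3.138 ft.
From Manning's equation, V = (1.486/n) R^(2/3) S^(1/2) = (1.486/0.038) × 3.138^(2/3) × 0.005^(1/2) = 5.93 ft/s.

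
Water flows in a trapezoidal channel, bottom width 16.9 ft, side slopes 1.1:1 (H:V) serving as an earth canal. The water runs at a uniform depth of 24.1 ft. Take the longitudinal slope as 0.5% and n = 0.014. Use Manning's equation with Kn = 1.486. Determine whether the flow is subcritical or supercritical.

With bottom width b = 16.9 ft and side slope z = 1.1: A = (b + zy)y = (16.9 + 1.1×24.1)×24.1 = 1046 ft²; P = b + 2y√(1+z²) = 16.9 + 2×24.1×1.487 = 88.55 ft.
Hydraulic radius R = A/P = 1046/88.55 = 11.81 ft.
V = (1.486/n) R^(2/3) √S = (1.486/0.014) × 11.81^(2/3) × √0.005 = 38.93 ft/s. Hydraulic depth D_h = A/T = 1046/69.92 = 14.96 ft.
Froude number Fr = V/√(g·D_h) = 38.93/√(32.2×14.96) = 1.77, which is greater than 1, so the flow is supercritical.

supercritical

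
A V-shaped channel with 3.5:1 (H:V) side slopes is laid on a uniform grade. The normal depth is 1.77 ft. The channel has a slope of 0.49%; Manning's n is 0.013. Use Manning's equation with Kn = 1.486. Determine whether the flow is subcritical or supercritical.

For a triangular section with side slope z = 3.5: A = zy² = 3.5×1.77² = 10.97 ft²; P = 2y√(1+z²) = 2×1.77×3.64 = 12.89 ft.
Hydraulic radius R = A/P = 10.97/12.89 = 0.8509 ft.
V = (1.486/n) R^(2/3) √S = (1.486/0.013) × 0.8509^(2/3) × √0.0049 = 7.185 ft/s. Hydraulic depth D_h = A/T = 10.97/12.39 = 0.885 ft.
Froude number Fr = V/√(g·D_h) = 7.185/√(32.2×0.885) = 1.35, which is greater than 1, so the flow is supercritical.

supercritical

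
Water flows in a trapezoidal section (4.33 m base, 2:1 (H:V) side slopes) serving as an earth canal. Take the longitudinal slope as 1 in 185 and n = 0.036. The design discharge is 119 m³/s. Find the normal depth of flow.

Manning's equation rearranged: A R^(2/3) = nQ / (1·√S) = 0.036 × 119 / (√0.005405) = 58.27.
At y = 2.32 m: A R^(2/3) = 26.23 — low.
At y = 4.14 m: A R^(2/3) = 90.57 — high.
At y = 3.39 m: A R^(2/3) = 58.43 — matches.

y_n = 3.39 m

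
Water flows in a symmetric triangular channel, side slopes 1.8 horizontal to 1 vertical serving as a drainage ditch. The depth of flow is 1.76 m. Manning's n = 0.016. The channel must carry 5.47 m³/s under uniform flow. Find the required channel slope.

For a triangular section with side slope z = 1.8: A = zy² = 1.8×1.76² = 5.576 m²; P = 2y√(1+z²) = 2×1.76×2.059 = 7.248 m.
Hydraulic radius R = A/P = 5.576/7.248 = 0.7693 m.
From Manning's equation, S = [nQ / (1 A R^(2/3))]² = [0.016 × 5.47 / (1 × 5.576 × 0.7693^(2/3))]² = 0.00035.

S = 0.00035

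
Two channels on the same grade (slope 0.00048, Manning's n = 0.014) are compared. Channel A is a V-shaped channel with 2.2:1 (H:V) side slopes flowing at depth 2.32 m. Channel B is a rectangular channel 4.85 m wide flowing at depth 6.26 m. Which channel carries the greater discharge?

channel B

Channel A: For a triangular section with side slope z = 2.2: A = zy² = 2.2×2.32² = 11.84 m²; P = 2y√(1+z²) = 2×2.32×2.417 = 11.21 m. Hydraulic radius R = A/P = 11.84/11.21 = 1.056 m. Q_A = (1/0.014)·11.84·1.056^(2/3)·√0.00048 = 19.22 m³/s.
Channel B: Flow area A = b·y = 4.85 × 6.26 = 30.36 m². Wetted perimeter P = b + 2y = 4.85 + 2×6.26 = 17.37 m. Hydraulic radius R = A/P = 30.36/17.37 = 1.748 m. Q_B = (1/0.014)·30.36·1.748^(2/3)·√0.00048 = 68.94 m³/s.
Q_A = 19.22 m³/s vs Q_B = 68.94 m³/s, so channel B carries more.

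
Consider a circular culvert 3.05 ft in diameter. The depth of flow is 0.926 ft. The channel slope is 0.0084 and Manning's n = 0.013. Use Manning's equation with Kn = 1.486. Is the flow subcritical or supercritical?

For a circular section of diameter D = 3.05 ft at depth y = 0.926 ft, the central angle is θ = 2 arccos(1 − 2y/D) = 2.334 rad. Then A = (D²/8)(θ − sin θ) = 1.874 ft² and P = Dθ/2 = 3.56 ft.
Hydraulic radius R = A/P = 1.874/3.56 = 0.5265 ft.
V = (1.486/n) R^(2/3) √S = (1.486/0.013) × 0.5265^(2/3) × √0.0084 = 6.831 ft/s. Hydraulic depth D_h = A/T = 1.874/2.805 = 0.6682 ft.
Froude number Fr = V/√(g·D_h) = 6.831/√(32.2×0.6682) = 1.47, which is greater than 1, so the flow is supercritical.

supercritical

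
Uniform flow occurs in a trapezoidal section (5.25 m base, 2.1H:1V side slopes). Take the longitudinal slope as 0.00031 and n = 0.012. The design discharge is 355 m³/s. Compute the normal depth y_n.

y_n = 6.09 m

Manning's equation rearranged: A R^(2/3) = nQ / (1·√S) = 0.012 × 355 / (√0.00031) = 242.
At y = 6.58 m: A R^(2/3) = 289.2 — too large.
At y = 5.32 m: A R^(2/3) = 178.2 — too small.
At y = 6.09 m: A R^(2/3) = 242.1 — matches.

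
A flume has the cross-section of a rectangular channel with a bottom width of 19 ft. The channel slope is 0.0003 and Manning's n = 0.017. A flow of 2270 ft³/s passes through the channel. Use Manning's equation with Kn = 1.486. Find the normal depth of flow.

Manning's equation rearranged: A R^(2/3) = nQ / (1.486·√S) = 0.017 × 2270 / (1.486 × √0.0003) = 1499.
At y = 26 ft: A R^(2/3) = 1800 — too large.
At y = 22.3 ft: A R^(2/3) = 1500 — matches.

y_n = 22.3 ft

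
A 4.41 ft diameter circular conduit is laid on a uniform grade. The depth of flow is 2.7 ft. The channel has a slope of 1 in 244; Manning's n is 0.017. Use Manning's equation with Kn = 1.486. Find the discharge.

For a circular section of diameter D = 4.41 ft at depth y = 2.7 ft, the central angle is θ = 2 arccos(1 − 2y/D) = 3.594 rad. Then A = (D²/8)(θ − sin θ) = 9.802 ft² and P = Dθ/2 = 7.926 ft.
Hydraulic radius R = A/P = 9.802/7.926 = 1.237 ft.
Manning's equation: Q = (1.486/n) A R^(2/3) S^(1/2) = (1.486/0.017) × 9.802 × 1.237^(2/3) × 0.004098^(1/2) = 63.2 ft³/s.

Q = 63.2 ft³/s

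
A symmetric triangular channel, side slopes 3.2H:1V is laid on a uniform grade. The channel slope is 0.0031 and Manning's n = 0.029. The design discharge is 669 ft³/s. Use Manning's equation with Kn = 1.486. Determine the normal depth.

y_n = 6.02 ft

Manning's equation rearranged: A R^(2/3) = nQ / (1.486·√S) = 0.029 × 669 / (1.486 × √0.0031) = 234.5.
Trying y = 7.54 ft: A R^(2/3) = 427.2 — high.
Trying y = 6.02 ft: A R^(2/3) = 234.4 — close enough.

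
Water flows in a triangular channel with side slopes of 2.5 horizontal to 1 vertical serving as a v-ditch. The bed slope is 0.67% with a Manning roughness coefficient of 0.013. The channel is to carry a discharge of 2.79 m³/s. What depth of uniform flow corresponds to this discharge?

y_n = 0.633 m

Manning's equation rearranged: A R^(2/3) = nQ / (1·√S) = 0.013 × 2.79 / (√0.0067) = 0.4431.
Trying y = 0.768 m: A R^(2/3) = 0.7414 — over.
Trying y = 0.633 m: A R^(2/3) = 0.4428 — close enough.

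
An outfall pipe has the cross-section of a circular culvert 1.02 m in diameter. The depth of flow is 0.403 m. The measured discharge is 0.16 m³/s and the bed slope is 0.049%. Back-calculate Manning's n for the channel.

n = 0.015

For a circular section of diameter D = 1.02 m at depth y = 0.403 m, the central angle is θ = 2 arccos(1 − 2y/D) = 2.719 rad. Then A = (D²/8)(θ − sin θ) = 0.3002 m² and P = Dθ/2 = 1.387 m.
Hydraulic radius R = A/P = 0.3002/1.387 = 0.2165 m.
Rearranging Manning's equation: n = (1/Q) A R^(2/3) S^(1/2) = (1/0.16) × 0.3002 × 0.2165^(2/3) × √0.00049 = 0.015.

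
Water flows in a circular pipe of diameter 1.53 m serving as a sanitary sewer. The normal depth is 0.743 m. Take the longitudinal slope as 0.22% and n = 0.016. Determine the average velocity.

V = 1.53 m/s

For a circular section of diameter D = 1.53 m at depth y = 0.743 m, the central angle is θ = 2 arccos(1 − 2y/D) = 3.084 rad. Then A = (D²/8)(θ − sin θ) = 0.8856 m² and P = Dθ/2 = 2.359 m.
Hydraulic radius R = A/P = 0.8856/2.359 = 0.3754 m.
From Manning's equation, V = (1/n) R^(2/3) S^(1/2) = (1/0.016) × 0.3754^(2/3) × 0.0022^(1/2) = 1.53 m/s.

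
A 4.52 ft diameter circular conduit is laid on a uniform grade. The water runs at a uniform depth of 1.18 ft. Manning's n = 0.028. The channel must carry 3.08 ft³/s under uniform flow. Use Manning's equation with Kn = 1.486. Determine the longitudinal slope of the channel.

S = 0.000499

For a circular section of diameter D = 4.52 ft at depth y = 1.18 ft, the central angle is θ = 2 arccos(1 − 2y/D) = 2.145 rad. Then A = (D²/8)(θ − sin θ) = 3.334 ft² and P = Dθ/2 = 4.848 ft.
Hydraulic radius R = A/P = 3.334/4.848 = 0.6877 ft.
From Manning's equation, S = [nQ / (1.486 A R^(2/3))]² = [0.028 × 3.08 / (1.486 × 3.334 × 0.6877^(2/3))]² = 0.000499.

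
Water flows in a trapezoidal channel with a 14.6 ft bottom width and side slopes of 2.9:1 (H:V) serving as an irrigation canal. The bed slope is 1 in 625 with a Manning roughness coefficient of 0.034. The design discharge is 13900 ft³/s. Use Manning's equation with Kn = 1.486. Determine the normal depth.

y_n = 21.1 ft

Manning's equation rearranged: A R^(2/3) = nQ / (1.486·√S) = 0.034 × 13900 / (1.486 × √0.0016) = 7951.
At y = 15 ft: A R^(2/3) = 3536 — low.
At y = 25 ft: A R^(2/3) = 12020 — high.
At y = 21.1 ft: A R^(2/3) = 7958 — close enough.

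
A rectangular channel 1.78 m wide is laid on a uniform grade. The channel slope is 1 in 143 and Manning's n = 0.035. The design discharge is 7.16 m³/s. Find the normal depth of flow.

Manning's equation rearranged: A R^(2/3) = nQ / (1·√S) = 0.035 × 7.16 / (√0.006993) = 2.997.
Try y = 2.52 m: A R^(2/3) = 3.392 — over.
Try y = 1.58 m: A R^(2/3) = 1.932 — short.
Try y = 2.27 m: A R^(2/3) = 2.999 — matches.

y_n = 2.27 m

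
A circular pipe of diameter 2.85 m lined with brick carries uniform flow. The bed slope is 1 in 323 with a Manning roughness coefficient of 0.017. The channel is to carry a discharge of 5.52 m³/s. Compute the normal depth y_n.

Manning's equation rearranged: A R^(2/3) = nQ / (1·√S) = 0.017 × 5.52 / (√0.003096) = 1.687.
Try y = 1.25 m: A R^(2/3) = 2.025 — too large.
Try y = 1.13 m: A R^(2/3) = 1.687 — close enough.

y_n = 1.13 m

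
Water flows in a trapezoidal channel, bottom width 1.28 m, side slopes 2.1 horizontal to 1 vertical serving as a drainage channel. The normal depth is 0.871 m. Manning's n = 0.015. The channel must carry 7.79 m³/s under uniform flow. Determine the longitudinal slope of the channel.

S = 0.00459

With bottom width b = 1.28 m and side slope z = 2.1: A = (b + zy)y = (1.28 + 2.1×0.871)×0.871 = 2.708 m²; P = b + 2y√(1+z²) = 1.28 + 2×0.871×2.326 = 5.332 m.
Hydraulic radius R = A/P = 2.708/5.332 = 0.5079 m.
From Manning's equation, S = [nQ / (1 A R^(2/3))]² = [0.015 × 7.79 / (1 × 2.708 × 0.5079^(2/3))]² = 0.00459.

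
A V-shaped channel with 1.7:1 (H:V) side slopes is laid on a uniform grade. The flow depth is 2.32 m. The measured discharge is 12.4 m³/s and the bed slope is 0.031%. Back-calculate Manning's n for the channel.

n = 0.013

For a triangular section with side slope z = 1.7: A = zy² = 1.7×2.32² = 9.15 m²; P = 2y√(1+z²) = 2×2.32×1.972 = 9.152 m.
Hydraulic radius R = A/P = 9.15/9.152 = 0.9998 m.
Rearranging Manning's equation: n = (1/Q) A R^(2/3) S^(1/2) = (1/12.4) × 9.15 × 0.9998^(2/3) × √0.00031 = 0.013.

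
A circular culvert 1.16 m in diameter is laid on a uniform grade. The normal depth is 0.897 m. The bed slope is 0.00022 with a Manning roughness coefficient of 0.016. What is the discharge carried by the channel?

For a circular section of diameter D = 1.16 m at depth y = 0.897 m, the central angle is θ = 2 arccos(1 − 2y/D) = 4.298 rad. Then A = (D²/8)(θ − sin θ) = 0.8769 m² and P = Dθ/2 = 2.493 m.
Hydraulic radius R = A/P = 0.8769/2.493 = 0.3518 m.
Manning's equation: Q = (1/n) A R^(2/3) S^(1/2) = (1/0.016) × 0.8769 × 0.3518^(2/3) × 0.00022^(1/2) = 0.405 m³/s.

Q = 0.405 m³/s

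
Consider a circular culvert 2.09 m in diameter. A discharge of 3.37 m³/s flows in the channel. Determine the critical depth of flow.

At critical depth, Q² T / (g A³) = 1, i.e. A³/T = Q²/g = 3.37²/9.81 = 1.158.
At y = 0.677 m: A³/T = 0.4557 — short.
At y = 1.05 m: A³/T = 2.459 — over.
At y = 0.862 m: A³/T = 1.156 — matches.

y_c = 0.862 m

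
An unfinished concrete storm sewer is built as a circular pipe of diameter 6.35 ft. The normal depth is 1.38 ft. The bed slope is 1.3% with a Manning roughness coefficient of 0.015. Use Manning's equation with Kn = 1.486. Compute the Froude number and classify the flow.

supercritical

For a circular section of diameter D = 6.35 ft at depth y = 1.38 ft, the central angle is θ = 2 arccos(1 − 2y/D) = 1.94 rad. Then A = (D²/8)(θ − sin θ) = 5.077 ft² and P = Dθ/2 = 6.159 ft.
Hydraulic radius R = A/P = 5.077/6.159 = 0.8243 ft.
V = (1.486/n) R^(2/3) √S = (1.486/0.015) × 0.8243^(2/3) × √0.013 = 9.93 ft/s. Hydraulic depth D_h = A/T = 5.077/5.238 = 0.9692 ft.
Froude number Fr = V/√(g·D_h) = 9.93/√(32.2×0.9692) = 1.78, which is greater than 1, so the flow is supercritical.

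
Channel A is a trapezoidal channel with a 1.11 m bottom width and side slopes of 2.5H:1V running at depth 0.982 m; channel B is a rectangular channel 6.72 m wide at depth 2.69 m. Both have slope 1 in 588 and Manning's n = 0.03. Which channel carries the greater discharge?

channel B

Channel A: With bottom width b = 1.11 m and side slope z = 2.5: A = (b + zy)y = (1.11 + 2.5×0.982)×0.982 = 3.501 m²; P = b + 2y√(1+z²) = 1.11 + 2×0.982×2.693 = 6.398 m. Hydraulic radius R = A/P = 3.501/6.398 = 0.5472 m. Q_A = (1/0.03)·3.501·0.5472^(2/3)·√0.001701 = 3.219 m³/s.
Channel B: Flow area A = b·y = 6.72 × 2.69 = 18.08 m². Wetted perimeter P = b + 2y = 6.72 + 2×2.69 = 12.1 m. Hydraulic radius R = A/P = 18.08/12.1 = 1.494 m. Q_B = (1/0.03)·18.08·1.494^(2/3)·√0.001701 = 32.47 m³/s.
Q_A = 3.219 m³/s vs Q_B = 32.47 m³/s, so channel B carries more.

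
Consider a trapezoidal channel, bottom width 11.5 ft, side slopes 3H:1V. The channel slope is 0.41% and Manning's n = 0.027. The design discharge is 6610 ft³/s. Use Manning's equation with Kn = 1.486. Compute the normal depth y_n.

y_n = 11.7 ft

Manning's equation rearranged: A R^(2/3) = nQ / (1.486·√S) = 0.027 × 6610 / (1.486 × √0.0041) = 1876.
Trying y = 10.4 ft: A R^(2/3) = 1425 — low.
Trying y = 13.6 ft: A R^(2/3) = 2675 — high.
Trying y = 11.7 ft: A R^(2/3) = 1875 — close enough.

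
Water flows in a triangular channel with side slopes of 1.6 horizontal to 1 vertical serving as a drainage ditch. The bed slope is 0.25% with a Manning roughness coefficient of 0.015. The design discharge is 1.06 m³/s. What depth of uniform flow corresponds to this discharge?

Manning's equation rearranged: A R^(2/3) = nQ / (1·√S) = 0.015 × 1.06 / (√0.0025) = 0.318.
At y = 0.747 m: A R^(2/3) = 0.4148 — over.
At y = 0.492 m: A R^(2/3) = 0.1362 — short.
At y = 0.676 m: A R^(2/3) = 0.3178 — close enough.

y_n = 0.676 m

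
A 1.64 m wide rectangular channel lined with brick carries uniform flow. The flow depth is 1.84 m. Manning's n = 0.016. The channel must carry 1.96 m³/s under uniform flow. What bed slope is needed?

S = 0.00023

Flow area A = b·y = 1.64 × 1.84 = 3.018 m². Wetted perimeter P = b + 2y = 1.64 + 2×1.84 = 5.32 m.
Hydraulic radius R = A/P = 3.018/5.32 = 0.5672 m.
From Manning's equation, S = [nQ / (1 A R^(2/3))]² = [0.016 × 1.96 / (1 × 3.018 × 0.5672^(2/3))]² = 0.00023.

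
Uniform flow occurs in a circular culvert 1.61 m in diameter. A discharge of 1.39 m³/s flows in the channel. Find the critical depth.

y_c = 0.588 m

At critical depth, Q² T / (g A³) = 1, i.e. A³/T = Q²/g = 1.39²/9.81 = 0.197.
At y = 0.511 m: A³/T = 0.1143 — too small.
At y = 0.588 m: A³/T = 0.1965 — close enough.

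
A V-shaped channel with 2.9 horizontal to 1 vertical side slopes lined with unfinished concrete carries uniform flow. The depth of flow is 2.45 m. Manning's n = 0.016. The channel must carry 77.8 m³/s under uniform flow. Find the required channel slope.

S = 0.0042

For a triangular section with side slope z = 2.9: A = zy² = 2.9×2.45² = 17.41 m²; P = 2y√(1+z²) = 2×2.45×3.068 = 15.03 m.
Hydraulic radius R = A/P = 17.41/15.03 = 1.158 m.
From Manning's equation, S = [nQ / (1 A R^(2/3))]² = [0.016 × 77.8 / (1 × 17.41 × 1.158^(2/3))]² = 0.0042.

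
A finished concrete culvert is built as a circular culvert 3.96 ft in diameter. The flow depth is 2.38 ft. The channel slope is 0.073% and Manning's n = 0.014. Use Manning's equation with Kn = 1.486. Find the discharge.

For a circular section of diameter D = 3.96 ft at depth y = 2.38 ft, the central angle is θ = 2 arccos(1 − 2y/D) = 3.548 rad. Then A = (D²/8)(θ − sin θ) = 7.731 ft² and P = Dθ/2 = 7.026 ft.
Hydraulic radius R = A/P = 7.731/7.026 = 1.1 ft.
Manning's equation: Q = (1.486/n) A R^(2/3) S^(1/2) = (1.486/0.014) × 7.731 × 1.1^(2/3) × 0.00073^(1/2) = 23.6 ft³/s.

Q = 23.6 ft³/s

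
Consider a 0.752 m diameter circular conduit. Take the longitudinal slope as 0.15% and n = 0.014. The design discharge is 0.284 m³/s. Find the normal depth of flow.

Manning's equation rearranged: A R^(2/3) = nQ / (1·√S) = 0.014 × 0.284 / (√0.0015) = 0.1027.
At y = 0.38 m: A R^(2/3) = 0.0742 — short.
At y = 0.466 m: A R^(2/3) = 0.1028 — ≈ 0.1027.

y_n = 0.466 m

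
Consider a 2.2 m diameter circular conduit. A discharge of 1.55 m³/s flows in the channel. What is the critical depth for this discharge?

y_c = 0.568 m

At critical depth, Q² T / (g A³) = 1, i.e. A³/T = Q²/g = 1.55²/9.81 = 0.2449.
Try y = 0.485 m: A³/T = 0.1319 — too small.
Try y = 0.641 m: A³/T = 0.3907 — too large.
Try y = 0.568 m: A³/T = 0.2442 — ≈ 0.2449.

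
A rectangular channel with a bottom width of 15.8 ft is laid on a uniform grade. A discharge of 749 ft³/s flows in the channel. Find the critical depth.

For a rectangular channel, critical depth y_c = (q²/g)^(1/3) where q = Q/b = 749/15.8 = 47.41 ft²/s.
So y_c = (47.41²/32.2)^(1/3) = 4.12 ft.

y_c = 4.12 ft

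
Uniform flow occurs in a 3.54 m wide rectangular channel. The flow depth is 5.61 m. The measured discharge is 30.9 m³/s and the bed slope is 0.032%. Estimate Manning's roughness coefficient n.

Flow area A = b·y = 3.54 × 5.61 = 19.86 m². Wetted perimeter P = b + 2y = 3.54 + 2×5.61 = 14.76 m.
Hydraulic radius R = A/P = 19.86/14.76 = 1.345 m.
Rearranging Manning's equation: n = (1/Q) A R^(2/3) S^(1/2) = (1/30.9) × 19.86 × 1.345^(2/3) × √0.00032 = 0.014.

n = 0.014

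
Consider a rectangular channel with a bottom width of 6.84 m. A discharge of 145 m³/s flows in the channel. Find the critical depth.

For a rectangular channel, critical depth y_c = (q²/g)^(1/3) where q = Q/b = 145/6.84 = 21.2 m²/s.
So y_c = (21.2²/9.81)^(1/3) = 3.58 m.

y_c = 3.58 m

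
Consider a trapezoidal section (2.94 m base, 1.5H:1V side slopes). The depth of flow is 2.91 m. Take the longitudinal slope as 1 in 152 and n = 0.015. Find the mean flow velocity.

V = 7.34 m/s

With bottom width b = 2.94 m and side slope z = 1.5: A = (b + zy)y = (2.94 + 1.5×2.91)×2.91 = 21.26 m²; P = b + 2y√(1+z²) = 2.94 + 2×2.91×1.803 = 13.43 m.
Hydraulic radius R = A/P = 21.26/13.43 = 1.583 m.
From Manning's equation, V = (1/n) R^(2/3) S^(1/2) = (1/0.015) × 1.583^(2/3) × 0.006579^(1/2) = 7.34 m/s.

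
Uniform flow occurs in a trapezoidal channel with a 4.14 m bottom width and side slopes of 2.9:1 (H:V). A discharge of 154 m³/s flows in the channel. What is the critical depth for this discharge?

y_c = 2.93 m

At critical depth, Q² T / (g A³) = 1, i.e. A³/T = Q²/g = 154²/9.81 = 2418.
At y = 3.52 m: A³/T = 5246 — over.
At y = 2.15 m: A³/T = 668.2 — short.
At y = 2.93 m: A³/T = 2402 — close enough.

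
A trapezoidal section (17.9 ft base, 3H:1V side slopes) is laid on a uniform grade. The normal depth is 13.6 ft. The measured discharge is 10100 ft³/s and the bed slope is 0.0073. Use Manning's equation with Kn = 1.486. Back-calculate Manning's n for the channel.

n = 0.0391

With bottom width b = 17.9 ft and side slope z = 3: A = (b + zy)y = (17.9 + 3×13.6)×13.6 = 798.3 ft²; P = b + 2y√(1+z²) = 17.9 + 2×13.6×3.162 = 103.9 ft.
Hydraulic radius R = A/P = 798.3/103.9 = 7.683 ft.
Rearranging Manning's equation: n = (1.486/Q) A R^(2/3) S^(1/2) = (1.486/10100) × 798.3 × 7.683^(2/3) × √0.0073 = 0.0391.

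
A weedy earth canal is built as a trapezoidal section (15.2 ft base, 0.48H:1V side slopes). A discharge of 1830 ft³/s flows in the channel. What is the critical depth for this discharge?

y_c = 7.08 ft

At critical depth, Q² T / (g A³) = 1, i.e. A³/T = Q²/g = 1830²/32.2 = 104000.
Try y = 5.14 ft: A³/T = 37190 — too small.
Try y = 8.49 ft: A³/T = 187700 — too large.
Try y = 7.08 ft: A³/T = 103800 — ≈ 104000.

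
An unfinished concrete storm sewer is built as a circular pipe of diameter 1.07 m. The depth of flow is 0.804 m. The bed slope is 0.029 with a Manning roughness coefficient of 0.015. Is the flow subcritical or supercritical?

supercritical

For a circular section of diameter D = 1.07 m at depth y = 0.804 m, the central angle is θ = 2 arccos(1 − 2y/D) = 4.195 rad. Then A = (D²/8)(θ − sin θ) = 0.7248 m² and P = Dθ/2 = 2.244 m.
Hydraulic radius R = A/P = 0.7248/2.244 = 0.3229 m.
V = (1/n) R^(2/3) √S = (1/0.015) × 0.3229^(2/3) × √0.029 = 5.344 m/s. Hydraulic depth D_h = A/T = 0.7248/0.9249 = 0.7836 m.
Froude number Fr = V/√(g·D_h) = 5.344/√(9.81×0.7836) = 1.93, which is greater than 1, so the flow is supercritical.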